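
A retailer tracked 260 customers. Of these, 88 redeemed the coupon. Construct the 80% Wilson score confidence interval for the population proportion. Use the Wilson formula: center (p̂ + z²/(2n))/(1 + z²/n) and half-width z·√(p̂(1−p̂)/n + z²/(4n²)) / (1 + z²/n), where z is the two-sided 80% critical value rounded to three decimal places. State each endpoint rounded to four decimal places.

Here p̂ = 88/260 = 0.33846 and z = 1.282 (z² = 1.643524).
1 + z²/n = 1.006321.
Center = (0.33846 + 0.003161)/1.006321 = 0.33948.
Radicand: p̂(1−p̂)/n + z²/(4n²) = 0.000861174 + 0.000006078 = 0.000867252.
Half-width = 1.282·√0.000867252/1.006321 = 0.03752.
CI: 0.33948 ± 0.03752 = (0.3020, 0.3770).

(0.3020, 0.3770)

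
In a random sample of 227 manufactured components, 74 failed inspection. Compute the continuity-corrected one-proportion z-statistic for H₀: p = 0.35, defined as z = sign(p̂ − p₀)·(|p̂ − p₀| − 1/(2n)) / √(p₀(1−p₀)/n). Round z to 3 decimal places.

z = -0.689

p̂ = 74/227 = 0.32599. p̂ − p₀ = -0.024009.
Continuity correction 1/(2n) = 1/454 = 0.002203.
Corrected numerator: |-0.024009| − 0.002203 = 0.021806.
Under H₀, SE = √(p₀(1−p₀)/n) = √(0.35·0.65/227) = √0.001002203 = 0.031658.
z = −0.021806/0.031658 = -0.689.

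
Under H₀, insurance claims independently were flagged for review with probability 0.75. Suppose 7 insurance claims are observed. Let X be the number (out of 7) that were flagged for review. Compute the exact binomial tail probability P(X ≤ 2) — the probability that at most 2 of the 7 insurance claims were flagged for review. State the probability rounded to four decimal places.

P = 0.0129

X is binomial with n = 7 and p = 0.75.
P(X ≤ 2) = C(7,0)·0.75^0·0.25^7 + C(7,1)·0.75^1·0.25^6 + C(7,2)·0.75^2·0.25^5.
= 0.000061 + 0.001282 + 0.011536 = 0.0129.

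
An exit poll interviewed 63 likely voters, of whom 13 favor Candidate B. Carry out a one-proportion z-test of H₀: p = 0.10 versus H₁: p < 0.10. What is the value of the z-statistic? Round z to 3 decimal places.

z = 2.814

The sample proportion is 13/63 = 0.20635.
Null standard error: √(0.10·0.90/63) = √0.001428571 = 0.037796.
z = (0.20635 − 0.10)/0.037796 = 0.10635/0.037796 = 2.814.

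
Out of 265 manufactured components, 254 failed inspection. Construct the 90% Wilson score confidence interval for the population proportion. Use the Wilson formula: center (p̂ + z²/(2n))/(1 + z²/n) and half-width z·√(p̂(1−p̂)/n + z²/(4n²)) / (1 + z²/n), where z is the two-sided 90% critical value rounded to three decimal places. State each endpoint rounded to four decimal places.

p̂ = 254/265 = 0.95849; z = 1.645, so z² = 2.706025.
Denominator 1 + z²/n = 1 + 2.706025/265 = 1.010211.
Adjusted center: (0.95849 + z²/(2n))/1.010211 = 0.95386.
Radicand: p̂(1−p̂)/n + z²/(4n²) = 0.000150137 + 0.000009633 = 0.000159770.
Half-width = 1.645·√0.000159770/1.010211 = 0.02058.
Interval: 0.95386 ± 0.02058 → (0.9333, 0.9744).

(0.9333, 0.9744)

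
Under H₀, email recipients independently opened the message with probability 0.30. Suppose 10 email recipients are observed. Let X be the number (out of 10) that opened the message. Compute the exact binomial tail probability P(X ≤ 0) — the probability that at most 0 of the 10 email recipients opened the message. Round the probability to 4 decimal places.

X ~ Binomial(n=10, p=0.30).
P(X ≤ 0) = C(10,0)·0.30^0·0.70^10.
= 0.028248 = 0.0282.

P = 0.0282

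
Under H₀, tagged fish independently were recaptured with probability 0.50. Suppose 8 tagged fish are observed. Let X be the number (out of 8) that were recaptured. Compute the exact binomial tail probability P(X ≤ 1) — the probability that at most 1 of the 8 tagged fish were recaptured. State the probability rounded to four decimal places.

P = 0.0352

X is binomial with n = 8 and p = 0.50.
P(X ≤ 1) = C(8,0)·0.50^0·0.50^8 + C(8,1)·0.50^1·0.50^7.
= 0.003906 + 0.031250 = 0.0352.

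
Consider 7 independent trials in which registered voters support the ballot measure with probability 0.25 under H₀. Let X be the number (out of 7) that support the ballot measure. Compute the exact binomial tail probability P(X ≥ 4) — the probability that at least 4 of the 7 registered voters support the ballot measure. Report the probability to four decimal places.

X ~ Binomial(n=7, p=0.25).
P(X ≥ 4) = C(7,4)·0.25^4·0.75^3 + C(7,5)·0.25^5·0.75^2 + C(7,6)·0.25^6·0.75^1 + C(7,7)·0.25^7·0.75^0.
= 0.057678 + 0.011536 + 0.001282 + 0.000061 = 0.0706.

P = 0.0706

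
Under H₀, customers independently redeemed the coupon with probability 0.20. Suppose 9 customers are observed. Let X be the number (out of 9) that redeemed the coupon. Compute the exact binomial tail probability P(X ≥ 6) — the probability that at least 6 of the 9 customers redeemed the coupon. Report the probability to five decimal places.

P = 0.00307

X ~ Binomial(n=9, p=0.20).
P(X ≥ 6) = C(9,6)·0.20^6·0.80^3 + C(9,7)·0.20^7·0.80^2 + C(9,8)·0.20^8·0.80^1 + C(9,9)·0.20^9·0.80^0.
= 0.002753 + 0.000295 + 0.000018 + 0.000001 = 0.00307.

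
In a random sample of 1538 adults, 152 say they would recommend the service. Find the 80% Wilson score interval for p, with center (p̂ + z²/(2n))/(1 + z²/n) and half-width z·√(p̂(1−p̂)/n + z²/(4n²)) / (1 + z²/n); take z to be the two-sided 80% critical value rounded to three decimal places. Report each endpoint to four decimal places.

(0.0895, 0.1090)

Here p̂ = 152/1538 = 0.09883 and z = 1.282 (z² = 1.643524).
1 + z²/n = 1.001069.
Adjusted center: (0.09883 + z²/(2n))/1.001069 = 0.09926.
Radicand: p̂(1−p̂)/n + z²/(4n²) = 0.000057908 + 0.000000174 = 0.000058082.
Half-width = 1.282·√0.000058082/1.001069 = 0.00976.
Interval: 0.09926 ± 0.00976 → (0.0895, 0.1090).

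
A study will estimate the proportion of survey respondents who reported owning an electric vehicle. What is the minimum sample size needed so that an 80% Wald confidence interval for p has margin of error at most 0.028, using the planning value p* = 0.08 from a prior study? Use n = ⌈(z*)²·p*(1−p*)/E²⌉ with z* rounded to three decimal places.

n = 155

For 80% confidence, z* = 1.282.
p*(1−p*) = 0.08·0.92 = 0.0736.
(z*)²·p*(1−p*)/E² = 1.643524·0.0736/0.000784 = 154.290.
Rounding up, n = 155.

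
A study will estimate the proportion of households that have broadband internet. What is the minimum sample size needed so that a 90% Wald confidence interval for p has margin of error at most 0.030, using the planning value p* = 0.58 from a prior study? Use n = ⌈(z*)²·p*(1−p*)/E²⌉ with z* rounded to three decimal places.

For 90% confidence, z* = 1.645.
p*(1−p*) = 0.2436.
Required n before rounding: 2.706025 × 0.2436 / 0.030² = 732.431.
⌈732.431⌉ = 733.

n = 733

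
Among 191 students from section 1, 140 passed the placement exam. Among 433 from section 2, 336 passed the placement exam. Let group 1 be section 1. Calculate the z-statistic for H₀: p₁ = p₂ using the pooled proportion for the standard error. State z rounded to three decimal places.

Sample proportions: p̂₁ = 140/191 = 0.73298 and p̂₂ = 336/433 = 0.77598.
Pooled p̂ = (140+336)/(191+433) = 476/624 = 0.76282.
Pooled SE = √[0.1809254·0.00754507] ≈ 0.036947.
z = -0.04300/0.036947 = -1.164.

z = -1.164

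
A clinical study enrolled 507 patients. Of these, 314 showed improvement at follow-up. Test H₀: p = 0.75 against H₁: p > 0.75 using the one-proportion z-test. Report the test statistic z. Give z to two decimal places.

With x = 314 successes in n = 507, p̂ = 0.61933.
SE₀ = √(0.75·0.25/507) = 0.019231.
Test statistic: z = -0.13067/0.019231 = -6.79.

z = -6.79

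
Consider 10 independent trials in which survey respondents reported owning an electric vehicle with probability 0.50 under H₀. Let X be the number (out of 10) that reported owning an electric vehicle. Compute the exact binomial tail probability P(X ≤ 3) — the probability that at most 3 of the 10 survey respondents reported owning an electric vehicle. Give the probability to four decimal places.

X is binomial with n = 10 and p = 0.50.
P(X ≤ 3) = C(10,0)·0.50^0·0.50^10 + C(10,1)·0.50^1·0.50^9 + C(10,2)·0.50^2·0.50^8 + C(10,3)·0.50^3·0.50^7.
= 0.000977 + 0.009766 + 0.043945 + 0.117188 = 0.1719.

P = 0.1719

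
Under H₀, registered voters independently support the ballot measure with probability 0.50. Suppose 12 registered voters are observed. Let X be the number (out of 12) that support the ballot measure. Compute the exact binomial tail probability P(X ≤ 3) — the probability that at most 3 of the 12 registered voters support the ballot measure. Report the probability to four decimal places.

P = 0.0730

X is binomial with n = 12 and p = 0.50.
P(X ≤ 3) = C(12,0)·0.50^0·0.50^12 + C(12,1)·0.50^1·0.50^11 + C(12,2)·0.50^2·0.50^10 + C(12,3)·0.50^3·0.50^9.
= 0.000244 + 0.002930 + 0.016113 + 0.053711 = 0.0730.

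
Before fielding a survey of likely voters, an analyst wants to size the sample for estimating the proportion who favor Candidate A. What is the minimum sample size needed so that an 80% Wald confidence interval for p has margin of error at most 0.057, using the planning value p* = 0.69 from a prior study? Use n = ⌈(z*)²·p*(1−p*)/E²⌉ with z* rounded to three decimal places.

z* = 1.282 at the 80% level.
p*(1−p*) = 0.69·0.31 = 0.2139.
(z*)²·p*(1−p*)/E² = 1.643524·0.2139/0.003249 = 108.202.
Rounding up, n = 109.

n = 109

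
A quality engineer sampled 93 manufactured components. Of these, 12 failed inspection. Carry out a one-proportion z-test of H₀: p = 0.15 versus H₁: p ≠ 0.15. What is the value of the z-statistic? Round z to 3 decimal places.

The sample proportion is 12/93 = 0.12903.
Null standard error: √(0.15·0.85/93) = √0.001370968 = 0.037027.
z = (0.12903 − 0.15)/0.037027 = -0.02097/0.037027 = -0.566.

z = -0.566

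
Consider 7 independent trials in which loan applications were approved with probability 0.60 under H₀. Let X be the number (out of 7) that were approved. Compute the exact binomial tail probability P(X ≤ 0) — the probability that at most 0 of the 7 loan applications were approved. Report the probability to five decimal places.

X ~ Binomial(n=7, p=0.60).
P(X ≤ 0) = C(7,0)·0.60^0·0.40^7.
= 0.001638 = 0.00164.

P = 0.00164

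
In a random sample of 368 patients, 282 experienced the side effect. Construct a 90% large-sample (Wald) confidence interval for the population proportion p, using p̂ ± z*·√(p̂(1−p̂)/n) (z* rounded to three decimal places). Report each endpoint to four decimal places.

The sample proportion is 282/368 = 0.76630.
SE = √(p̂(1−p̂)/n) = √(0.179082/368) = 0.022060.
z* = 1.645 at the 90% level.
Margin = 1.645·0.022060 = 0.03629.
So the interval runs from 0.7300 to 0.8026.

(0.7300, 0.8026)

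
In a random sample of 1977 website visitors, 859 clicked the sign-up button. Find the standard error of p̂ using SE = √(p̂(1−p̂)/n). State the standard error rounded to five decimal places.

SE = 0.01115

The sample proportion is 859/1977 = 0.43450.
p̂(1−p̂) = 0.43450·0.56550 = 0.245710.
SE = √(0.245710/1977) = 0.01115.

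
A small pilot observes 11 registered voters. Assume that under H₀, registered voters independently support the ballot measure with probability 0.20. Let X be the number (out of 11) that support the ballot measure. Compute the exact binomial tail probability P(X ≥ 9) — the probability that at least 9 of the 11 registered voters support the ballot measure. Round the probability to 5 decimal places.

X ~ Binomial(n=11, p=0.20).
P(X ≥ 9) = C(11,9)·0.20^9·0.80^2 + C(11,10)·0.20^10·0.80^1 + C(11,11)·0.20^11·0.80^0.
= 0.000018 + 0.000001 + 0.000000 = 0.00002.

P = 0.00002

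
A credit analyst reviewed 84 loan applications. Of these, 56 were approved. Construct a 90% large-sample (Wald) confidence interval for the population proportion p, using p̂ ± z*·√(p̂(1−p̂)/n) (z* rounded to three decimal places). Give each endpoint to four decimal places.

(0.5821, 0.7513)

p̂ = 56/84 = 0.66667.
SE(p̂) = √(0.66667·0.33333/84) = 0.051434.
For 90% confidence, z* = 1.645.
Margin = 1.645·0.051434 = 0.08461.
Interval: 0.66667 ± 0.08461 → (0.5821, 0.7513).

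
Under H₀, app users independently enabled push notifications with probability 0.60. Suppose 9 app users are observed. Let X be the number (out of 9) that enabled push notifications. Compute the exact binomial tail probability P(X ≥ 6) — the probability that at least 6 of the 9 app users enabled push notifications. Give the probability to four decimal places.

P = 0.4826

X ~ Binomial(n=9, p=0.60).
P(X ≥ 6) = C(9,6)·0.60^6·0.40^3 + C(9,7)·0.60^7·0.40^2 + C(9,8)·0.60^8·0.40^1 + C(9,9)·0.60^9·0.40^0.
= 0.250823 + 0.161243 + 0.060466 + 0.010078 = 0.4826.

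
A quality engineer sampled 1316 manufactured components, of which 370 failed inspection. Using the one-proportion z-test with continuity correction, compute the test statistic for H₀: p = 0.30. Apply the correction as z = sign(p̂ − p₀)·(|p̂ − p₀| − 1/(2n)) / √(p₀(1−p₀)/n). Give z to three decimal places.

With x = 370 successes in n = 1316, p̂ = 0.28116. p̂ − p₀ = -0.018845.
1/(2n) = 0.000380.
Corrected numerator: |-0.018845| − 0.000380 = 0.018465.
Null standard error: √(0.30·0.70/1316) = √0.000159574 = 0.012632.
z = (−)0.018465/0.012632 = -1.462.

z = -1.462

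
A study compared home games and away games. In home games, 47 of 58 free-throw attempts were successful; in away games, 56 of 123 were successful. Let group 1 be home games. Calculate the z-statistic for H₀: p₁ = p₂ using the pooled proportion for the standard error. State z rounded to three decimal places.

z = 4.501

p̂₁ = 47/58 = 0.81034, p̂₂ = 56/123 = 0.45528.
Pooled p̂ = (47+56)/(58+123) = 103/181 = 0.56906.
Pooled SE = √[0.2452306·0.02537146] ≈ 0.078879.
z = (p̂₁ − p̂₂)/SE = (0.81034 − 0.45528)/0.078879 = 0.35506/0.078879 = 4.501.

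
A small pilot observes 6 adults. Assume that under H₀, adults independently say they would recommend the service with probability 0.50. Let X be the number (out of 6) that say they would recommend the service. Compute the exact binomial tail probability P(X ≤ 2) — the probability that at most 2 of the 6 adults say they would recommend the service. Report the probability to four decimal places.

P = 0.3438

X is binomial with n = 6 and p = 0.50.
P(X ≤ 2) = C(6,0)·0.50^0·0.50^6 + C(6,1)·0.50^1·0.50^5 + C(6,2)·0.50^2·0.50^4.
= 0.015625 + 0.093750 + 0.234375 = 0.3438.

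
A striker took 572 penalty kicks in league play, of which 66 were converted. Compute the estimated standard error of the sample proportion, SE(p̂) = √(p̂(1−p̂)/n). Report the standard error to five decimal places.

SE = 0.01336

Sample proportion p̂ = 66/572 = 0.11538.
p̂(1−p̂) = 0.102067.
SE = √(0.102067/572) = √0.000178439 = 0.01336.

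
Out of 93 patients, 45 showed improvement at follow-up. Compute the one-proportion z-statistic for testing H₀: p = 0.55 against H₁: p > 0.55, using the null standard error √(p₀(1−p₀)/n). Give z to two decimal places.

The sample proportion is 45/93 = 0.48387.
SE₀ = √(0.55·0.45/93) = 0.051588.
z = (p̂ − p₀)/SE = (0.48387 − 0.55)/0.051588 = -1.28.

z = -1.28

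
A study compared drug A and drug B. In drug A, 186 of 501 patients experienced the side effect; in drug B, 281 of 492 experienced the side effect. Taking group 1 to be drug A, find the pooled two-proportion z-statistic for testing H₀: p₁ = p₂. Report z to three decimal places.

z = -6.310

Sample proportions: p̂₁ = 186/501 = 0.37126 and p̂₂ = 281/492 = 0.57114.
Pooling: p̂ = 467/993 = 0.47029.
SE = √[p̂(1−p̂)(1/n₁+1/n₂)] = √[0.47029·0.52971·(1/501+1/492)] ≈ 0.031679.
z = -0.19988/0.031679 = -6.310.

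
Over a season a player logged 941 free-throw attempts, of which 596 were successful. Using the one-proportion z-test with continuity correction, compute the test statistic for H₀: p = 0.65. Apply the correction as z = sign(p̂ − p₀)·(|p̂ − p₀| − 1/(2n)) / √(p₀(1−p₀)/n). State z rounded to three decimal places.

z = -1.035

With x = 596 successes in n = 941, p̂ = 0.63337. p̂ − p₀ = -0.016631.
1/(2n) = 0.000531.
Corrected numerator: |-0.016631| − 0.000531 = 0.016100.
Null standard error: √(0.65·0.35/941) = √0.000241764 = 0.015549.
z = −0.016100/0.015549 = -1.035.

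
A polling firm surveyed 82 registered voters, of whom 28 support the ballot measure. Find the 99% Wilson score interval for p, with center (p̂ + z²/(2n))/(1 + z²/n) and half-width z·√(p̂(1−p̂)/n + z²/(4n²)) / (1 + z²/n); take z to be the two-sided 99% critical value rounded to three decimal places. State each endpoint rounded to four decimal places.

(0.2230, 0.4836)

Here p̂ = 28/82 = 0.34146 and z = 2.576 (z² = 6.635776).
Denominator 1 + z²/n = 1 + 6.635776/82 = 1.080924.
Center = (0.34146 + 0.040462)/1.080924 = 0.35333.
Radicand: p̂(1−p̂)/n + z²/(4n²) = 0.002742270 + 0.000246720 = 0.002988990.
Half-width = 2.576·√0.002988990/1.080924 = 0.13029.
CI: 0.35333 ± 0.13029 = (0.2230, 0.4836).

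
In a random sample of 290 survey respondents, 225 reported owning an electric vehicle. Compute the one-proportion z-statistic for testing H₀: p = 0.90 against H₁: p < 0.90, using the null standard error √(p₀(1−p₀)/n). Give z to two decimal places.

With x = 225 successes in n = 290, p̂ = 0.77586.
SE₀ = √(0.90·0.10/290) = 0.017617.
z = (0.77586 − 0.90)/0.017617 = -0.12414/0.017617 = -7.05.

z = -7.05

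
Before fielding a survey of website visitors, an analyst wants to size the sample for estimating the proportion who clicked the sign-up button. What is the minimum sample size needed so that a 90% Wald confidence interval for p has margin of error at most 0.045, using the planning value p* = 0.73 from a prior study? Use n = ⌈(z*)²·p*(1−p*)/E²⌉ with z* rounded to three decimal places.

z* = 1.645 at the 90% level.
p*(1−p*) = 0.73·0.27 = 0.1971.
Required n before rounding: 2.706025 × 0.1971 / 0.045² = 263.386.
Rounding up, n = 264.

n = 264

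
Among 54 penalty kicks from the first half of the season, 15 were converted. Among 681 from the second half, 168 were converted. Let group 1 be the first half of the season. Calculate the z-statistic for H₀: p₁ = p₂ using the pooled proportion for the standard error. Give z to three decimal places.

p̂₁ = 15/54 = 0.27778, p̂₂ = 168/681 = 0.24670.
Pooling: p̂ = 183/735 = 0.24898.
Pooled SE = √[0.1869888·0.01998695] ≈ 0.061134.
z = (p̂₁ − p̂₂)/SE = (0.27778 − 0.24670)/0.061134 = 0.03108/0.061134 = 0.508.

z = 0.508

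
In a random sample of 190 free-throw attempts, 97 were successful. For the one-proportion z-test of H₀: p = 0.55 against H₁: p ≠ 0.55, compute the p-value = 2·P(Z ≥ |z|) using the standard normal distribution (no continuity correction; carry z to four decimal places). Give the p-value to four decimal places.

p-value = 0.2741

With x = 97 successes in n = 190, p̂ = 0.51053.
SE₀ = √(0.55·0.45/190) = 0.036092.
Test statistic (full precision, shown to 4 dp): z = (97/190 − 0.55)/SE₀ ≈ -1.0937.
p-value = 2·P(Z ≥ |z|) with z = -1.0937 → 0.2741.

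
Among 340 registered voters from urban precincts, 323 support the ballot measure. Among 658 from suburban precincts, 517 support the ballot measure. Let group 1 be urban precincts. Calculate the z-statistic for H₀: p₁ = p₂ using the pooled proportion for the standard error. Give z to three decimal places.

p̂₁ = 323/340 = 0.95000, p̂₂ = 517/658 = 0.78571.
Pooled p̂ = (323+517)/(340+658) = 840/998 = 0.84168.
SE = √[p̂(1−p̂)(1/n₁+1/n₂)] = √[0.84168·0.15832·(1/340+1/658)] ≈ 0.024381.
z = 0.16429/0.024381 = 6.738.

z = 6.738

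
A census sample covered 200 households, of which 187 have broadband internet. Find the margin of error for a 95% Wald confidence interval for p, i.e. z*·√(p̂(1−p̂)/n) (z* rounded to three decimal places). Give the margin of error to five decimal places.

ME = 0.03417

Sample proportion p̂ = 187/200 = 0.93500.
Standard error of p̂: √(0.060775/200) = √0.000303875 = 0.017432.
For 95% confidence, z* = 1.960.
ME = 1.960·0.017432 = 0.03417.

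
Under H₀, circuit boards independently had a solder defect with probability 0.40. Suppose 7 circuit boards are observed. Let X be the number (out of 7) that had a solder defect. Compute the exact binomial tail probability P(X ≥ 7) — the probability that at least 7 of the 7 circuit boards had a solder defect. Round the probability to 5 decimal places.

X ~ Binomial(n=7, p=0.40).
P(X ≥ 7) = C(7,7)·0.40^7·0.60^0.
= 0.001638 = 0.00164.

P = 0.00164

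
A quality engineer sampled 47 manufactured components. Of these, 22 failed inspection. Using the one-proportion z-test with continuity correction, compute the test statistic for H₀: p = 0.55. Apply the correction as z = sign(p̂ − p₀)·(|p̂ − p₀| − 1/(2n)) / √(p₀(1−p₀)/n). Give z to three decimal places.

z = -0.982

The sample proportion is 22/47 = 0.46809. p̂ − p₀ = -0.081915.
1/(2n) = 0.010638.
Corrected numerator: |-0.081915| − 0.010638 = 0.071277.
SE₀ = √(0.55·0.45/47) = 0.072567.
z = −0.071277/0.072567 = -0.982.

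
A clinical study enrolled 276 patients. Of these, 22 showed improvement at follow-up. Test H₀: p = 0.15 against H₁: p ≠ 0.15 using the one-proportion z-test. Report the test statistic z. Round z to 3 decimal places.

The sample proportion is 22/276 = 0.07971.
SE₀ = √(0.15·0.85/276) = 0.021493.
z = (0.07971 − 0.15)/0.021493 = -0.07029/0.021493 = -3.270.

z = -3.270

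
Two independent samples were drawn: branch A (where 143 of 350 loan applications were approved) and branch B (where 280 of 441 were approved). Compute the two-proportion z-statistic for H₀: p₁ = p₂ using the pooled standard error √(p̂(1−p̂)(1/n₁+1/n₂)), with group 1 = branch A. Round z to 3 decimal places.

z = -6.339

Sample proportions: p̂₁ = 143/350 = 0.40857 and p̂₂ = 280/441 = 0.63492.
Pooled p̂ = (143+280)/(350+441) = 423/791 = 0.53477.
Pooled SE = √[0.2487913·0.00512472] ≈ 0.035707.
z = -0.22635/0.035707 = -6.339.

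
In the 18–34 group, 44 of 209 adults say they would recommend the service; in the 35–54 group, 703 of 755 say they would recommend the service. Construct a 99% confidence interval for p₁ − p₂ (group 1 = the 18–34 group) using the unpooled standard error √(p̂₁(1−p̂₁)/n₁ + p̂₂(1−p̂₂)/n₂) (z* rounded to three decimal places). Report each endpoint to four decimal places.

(-0.7970, -0.6442)

p̂₁ = 0.21053, p̂₂ = 0.93113, so the observed difference is -0.72060.
Unpooled SE = √(p̂₁(1−p̂₁)/n₁ + p̂₂(1−p̂₂)/n₂) = √(0.000795239 + 0.000084941) = 0.029668.
For 99% confidence, z* = 2.576. Margin = 2.576·0.029668 = 0.07642.
Interval: -0.72060 ± 0.07642 → (-0.7970, -0.6442).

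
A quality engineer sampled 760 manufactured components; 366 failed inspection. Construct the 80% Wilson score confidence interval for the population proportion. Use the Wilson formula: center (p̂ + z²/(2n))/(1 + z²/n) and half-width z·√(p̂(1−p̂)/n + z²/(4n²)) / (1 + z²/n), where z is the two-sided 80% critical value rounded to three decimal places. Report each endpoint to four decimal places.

(0.4584, 0.5048)

Here p̂ = 366/760 = 0.48158 and z = 1.282 (z² = 1.643524).
1 + z²/n = 1.002163.
Center = (0.48158 + 0.001081)/1.002163 = 0.48162.
Radicand: p̂(1−p̂)/n + z²/(4n²) = 0.000328501 + 0.000000711 = 0.000329212.
Half-width = 1.282·√0.000329212/1.002163 = 0.02321.
Interval: 0.48162 ± 0.02321 → (0.4584, 0.5048).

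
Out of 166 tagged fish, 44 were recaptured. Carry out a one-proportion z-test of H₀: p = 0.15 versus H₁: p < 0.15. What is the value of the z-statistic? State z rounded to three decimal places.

With x = 44 successes in n = 166, p̂ = 0.26506.
Under H₀, SE = √(p₀(1−p₀)/n) = √(0.15·0.85/166) = √0.000768072 = 0.027714.
z = (p̂ − p₀)/SE = (0.26506 − 0.15)/0.027714 = 4.152.

z = 4.152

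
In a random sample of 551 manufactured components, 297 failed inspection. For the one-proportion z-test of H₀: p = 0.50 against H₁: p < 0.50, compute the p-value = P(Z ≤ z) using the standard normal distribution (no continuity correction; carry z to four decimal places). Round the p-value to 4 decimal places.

The sample proportion is 297/551 = 0.53902.
Under H₀, SE = √(p₀(1−p₀)/n) = √(0.50·0.50/551) = √0.000453721 = 0.021301.
z = (p̂ − p₀)/SE = (297/551 − 0.50)/0.021301 ≈ 1.8319.
From the standard normal, P(Z ≤ z) = 0.9665.

p-value = 0.9665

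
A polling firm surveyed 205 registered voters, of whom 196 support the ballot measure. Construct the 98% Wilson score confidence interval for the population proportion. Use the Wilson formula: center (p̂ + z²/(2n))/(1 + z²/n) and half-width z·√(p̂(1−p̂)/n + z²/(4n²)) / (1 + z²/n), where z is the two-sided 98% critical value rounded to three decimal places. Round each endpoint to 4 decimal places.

Here p̂ = 196/205 = 0.95610 and z = 2.326 (z² = 5.410276).
1 + z²/n = 1.026392.
Center = (0.95610 + 0.013196)/1.026392 = 0.94437.
Radicand: p̂(1−p̂)/n + z²/(4n²) = 0.000204756 + 0.000032185 = 0.000236941.
Half-width = z·√(radicand)/denom = 2.326·0.015393/1.026392 = 0.03488.
CI: 0.94437 ± 0.03488 = (0.9095, 0.9793).

(0.9095, 0.9793)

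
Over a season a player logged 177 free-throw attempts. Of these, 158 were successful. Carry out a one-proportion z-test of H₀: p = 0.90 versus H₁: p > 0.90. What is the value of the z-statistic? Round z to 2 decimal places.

With x = 158 successes in n = 177, p̂ = 0.89266.
Null standard error: √(0.90·0.10/177) = √0.000508475 = 0.022549.
Test statistic: z = -0.00734/0.022549 = -0.33.

z = -0.33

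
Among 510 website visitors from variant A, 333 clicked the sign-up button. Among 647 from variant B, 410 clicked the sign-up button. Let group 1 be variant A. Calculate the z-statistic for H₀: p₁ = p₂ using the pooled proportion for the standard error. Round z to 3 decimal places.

p̂₁ = 333/510 = 0.65294, p̂₂ = 410/647 = 0.63369.
Pooled p̂ = (333+410)/(510+647) = 743/1157 = 0.64218.
Pooled SE = √[0.2297854·0.00350638] ≈ 0.028385.
z = (p̂₁ − p̂₂)/SE = (0.65294 − 0.63369)/0.028385 = 0.01925/0.028385 = 0.678.

z = 0.678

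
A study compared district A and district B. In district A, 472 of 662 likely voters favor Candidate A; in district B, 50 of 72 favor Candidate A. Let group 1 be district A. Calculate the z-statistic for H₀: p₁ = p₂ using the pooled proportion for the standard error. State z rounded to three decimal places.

p̂₁ = 472/662 = 0.71299, p̂₂ = 50/72 = 0.69444.
Pooling: p̂ = 522/734 = 0.71117.
Pooled SE = √[0.2054065·0.01539946] ≈ 0.056242.
z = (p̂₁ − p̂₂)/SE = (0.71299 − 0.69444)/0.056242 = 0.01855/0.056242 = 0.330.

z = 0.330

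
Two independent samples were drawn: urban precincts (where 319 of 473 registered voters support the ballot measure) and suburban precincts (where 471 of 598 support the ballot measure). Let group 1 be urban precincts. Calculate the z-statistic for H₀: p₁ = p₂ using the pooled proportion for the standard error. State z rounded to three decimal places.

Sample proportions: p̂₁ = 319/473 = 0.67442 and p̂₂ = 471/598 = 0.78763.
Pooled p̂ = (319+471)/(473+598) = 790/1071 = 0.73763.
SE = √[p̂(1−p̂)(1/n₁+1/n₂)] = √[0.73763·0.26237·(1/473+1/598)] ≈ 0.027070.
z = (p̂₁ − p̂₂)/SE = (0.67442 − 0.78763)/0.027070 = -0.11321/0.027070 = -4.182.

z = -4.182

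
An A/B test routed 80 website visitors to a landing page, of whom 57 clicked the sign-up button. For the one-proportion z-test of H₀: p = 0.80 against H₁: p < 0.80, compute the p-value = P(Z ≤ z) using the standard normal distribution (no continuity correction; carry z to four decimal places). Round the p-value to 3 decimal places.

p̂ = 57/80 = 0.71250.
Null standard error: √(0.80·0.20/80) = √0.002000000 = 0.044721.
z = (p̂ − p₀)/SE = (57/80 − 0.80)/0.044721 ≈ -1.9566.
p-value = P(Z ≤ z) with z = -1.9566 → 0.025.

p-value = 0.025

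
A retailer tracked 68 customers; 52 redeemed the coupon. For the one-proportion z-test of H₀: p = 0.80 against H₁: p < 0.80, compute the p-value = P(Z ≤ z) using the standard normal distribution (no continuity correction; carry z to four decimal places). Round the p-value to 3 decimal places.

With x = 52 successes in n = 68, p̂ = 0.76471.
Under H₀, SE = √(p₀(1−p₀)/n) = √(0.80·0.20/68) = √0.002352941 = 0.048507.
Test statistic (full precision, shown to 4 dp): z = (52/68 − 0.80)/SE₀ ≈ -0.7276.
From the standard normal, P(Z ≤ z) = 0.233.

p-value = 0.233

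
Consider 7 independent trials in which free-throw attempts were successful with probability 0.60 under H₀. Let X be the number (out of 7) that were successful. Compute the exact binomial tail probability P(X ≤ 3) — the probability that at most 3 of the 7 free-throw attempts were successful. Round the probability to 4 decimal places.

P = 0.2898

X ~ Binomial(n=7, p=0.60).
P(X ≤ 3) = C(7,0)·0.60^0·0.40^7 + C(7,1)·0.60^1·0.40^6 + C(7,2)·0.60^2·0.40^5 + C(7,3)·0.60^3·0.40^4.
= 0.001638 + 0.017203 + 0.077414 + 0.193536 = 0.2898.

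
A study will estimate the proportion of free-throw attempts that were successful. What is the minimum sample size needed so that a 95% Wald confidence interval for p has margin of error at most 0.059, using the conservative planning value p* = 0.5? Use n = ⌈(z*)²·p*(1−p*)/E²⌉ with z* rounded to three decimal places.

The 95% critical value is z* = 1.960.
p*(1−p*) = 0.50·0.50 = 0.2500.
Required n before rounding: 3.841600 × 0.2500 / 0.059² = 275.898.
⌈275.898⌉ = 276.

n = 276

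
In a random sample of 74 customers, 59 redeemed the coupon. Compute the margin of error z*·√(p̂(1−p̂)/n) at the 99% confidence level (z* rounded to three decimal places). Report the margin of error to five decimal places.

p̂ = 59/74 = 0.79730.
Standard error of p̂: √(0.161614/74) = √0.002183977 = 0.046733.
The 99% critical value is z* = 2.576.
Margin of error = z*·SE = 2.576 × 0.046733 = 0.12038.

ME = 0.12038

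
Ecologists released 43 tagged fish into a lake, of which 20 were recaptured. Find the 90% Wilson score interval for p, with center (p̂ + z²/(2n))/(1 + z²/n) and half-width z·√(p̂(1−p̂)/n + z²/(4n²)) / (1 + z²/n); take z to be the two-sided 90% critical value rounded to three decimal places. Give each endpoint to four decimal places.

Here p̂ = 20/43 = 0.46512 and z = 1.645 (z² = 2.706025).
Denominator 1 + z²/n = 1 + 2.706025/43 = 1.062931.
Center = (0.46512 + 0.031465)/1.062931 = 0.46718.
Radicand: p̂(1−p̂)/n + z²/(4n²) = 0.005785654 + 0.000365877 = 0.006151531.
Half-width = z·√(radicand)/denom = 1.645·0.078432/1.062931 = 0.12138.
CI: 0.46718 ± 0.12138 = (0.3458, 0.5886).

(0.3458, 0.5886)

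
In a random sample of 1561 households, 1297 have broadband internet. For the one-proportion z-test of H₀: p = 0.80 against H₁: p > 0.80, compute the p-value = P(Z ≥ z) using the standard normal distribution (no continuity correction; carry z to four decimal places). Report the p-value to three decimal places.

The sample proportion is 1297/1561 = 0.83088.
SE₀ = √(0.80·0.20/1561) = 0.010124.
Test statistic (full precision, shown to 4 dp): z = (1297/1561 − 0.80)/SE₀ ≈ 3.0499.
p-value = P(Z ≥ z) with z = 3.0499 → 0.001.

p-value = 0.001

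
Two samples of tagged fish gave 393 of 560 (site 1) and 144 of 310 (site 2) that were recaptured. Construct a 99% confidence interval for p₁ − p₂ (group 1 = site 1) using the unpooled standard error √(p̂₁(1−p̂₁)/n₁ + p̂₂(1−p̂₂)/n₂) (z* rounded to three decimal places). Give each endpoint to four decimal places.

p̂₁ = 393/560 = 0.70179, p̂₂ = 144/310 = 0.46452; p̂₁ − p̂₂ = 0.23727.
Unpooled SE = √(p̂₁(1−p̂₁)/n₁ + p̂₂(1−p̂₂)/n₂) = √(0.000373719 + 0.000802390) = 0.034294.
For 99% confidence, z* = 2.576. Margin of error = 0.08834.
Interval: 0.23727 ± 0.08834 → (0.1489, 0.3256).

(0.1489, 0.3256)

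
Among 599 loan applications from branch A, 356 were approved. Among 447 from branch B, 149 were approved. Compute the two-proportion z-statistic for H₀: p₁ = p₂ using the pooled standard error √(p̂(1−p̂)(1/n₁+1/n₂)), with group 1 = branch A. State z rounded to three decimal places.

z = 8.356

Sample proportions: p̂₁ = 356/599 = 0.59432 and p̂₂ = 149/447 = 0.33333.
Pooling: p̂ = 505/1046 = 0.48279.
SE = √[p̂(1−p̂)(1/n₁+1/n₂)] = √[0.48279·0.51721·(1/599+1/447)] ≈ 0.031233.
z = 0.26099/0.031233 = 8.356.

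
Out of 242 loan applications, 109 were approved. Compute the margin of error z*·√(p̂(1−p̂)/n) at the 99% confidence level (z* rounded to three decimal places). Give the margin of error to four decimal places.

With x = 109 successes in n = 242, p̂ = 0.45041.
Standard error of p̂: √(0.247541/242) = √0.001022897 = 0.031983.
For 99% confidence, z* = 2.576.
ME = 2.576·0.031983 = 0.0824.

ME = 0.0824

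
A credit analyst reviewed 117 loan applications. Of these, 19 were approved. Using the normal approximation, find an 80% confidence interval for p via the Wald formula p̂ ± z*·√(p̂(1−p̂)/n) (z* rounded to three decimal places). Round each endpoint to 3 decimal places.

(0.119, 0.206)

Sample proportion p̂ = 19/117 = 0.16239.
SE(p̂) = √(0.16239·0.83761/117) = 0.034097.
The 80% critical value is z* = 1.282.
Margin of error: 1.282 × 0.034097 = 0.04371.
So the interval runs from 0.119 to 0.206.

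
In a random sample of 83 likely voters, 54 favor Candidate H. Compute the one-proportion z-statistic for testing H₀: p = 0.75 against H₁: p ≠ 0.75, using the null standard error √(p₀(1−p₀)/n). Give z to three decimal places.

The sample proportion is 54/83 = 0.65060.
Null standard error: √(0.75·0.25/83) = √0.002259036 = 0.047529.
Test statistic: z = -0.09940/0.047529 = -2.091.

z = -2.091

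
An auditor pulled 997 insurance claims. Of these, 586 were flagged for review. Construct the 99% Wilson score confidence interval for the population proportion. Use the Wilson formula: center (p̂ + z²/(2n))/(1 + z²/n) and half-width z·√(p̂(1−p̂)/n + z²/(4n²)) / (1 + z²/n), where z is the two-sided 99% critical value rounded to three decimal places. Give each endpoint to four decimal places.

(0.5472, 0.6272)

Here p̂ = 586/997 = 0.58776 and z = 2.576 (z² = 6.635776).
Denominator 1 + z²/n = 1 + 6.635776/997 = 1.006656.
Center = (0.58776 + 0.003328)/1.006656 = 0.58718.
Radicand: p̂(1−p̂)/n + z²/(4n²) = 0.000243027 + 0.000001669 = 0.000244696.
Half-width = 2.576·√0.000244696/1.006656 = 0.04003.
Interval: 0.58718 ± 0.04003 → (0.5472, 0.6272).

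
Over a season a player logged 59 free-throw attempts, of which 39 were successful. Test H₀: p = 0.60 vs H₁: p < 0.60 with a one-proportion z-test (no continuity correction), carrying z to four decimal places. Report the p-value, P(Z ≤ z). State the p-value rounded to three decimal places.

p-value = 0.831

With x = 39 successes in n = 59, p̂ = 0.66102.
SE₀ = √(0.60·0.40/59) = 0.063779.
Test statistic (full precision, shown to 4 dp): z = (39/59 − 0.60)/SE₀ ≈ 0.9567.
From the standard normal, P(Z ≤ z) = 0.831.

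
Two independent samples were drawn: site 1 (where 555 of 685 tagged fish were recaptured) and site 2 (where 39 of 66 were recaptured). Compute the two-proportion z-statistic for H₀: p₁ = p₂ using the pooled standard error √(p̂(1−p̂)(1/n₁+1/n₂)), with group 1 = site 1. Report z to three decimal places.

p̂₁ = 555/685 = 0.81022, p̂₂ = 39/66 = 0.59091.
Pooling: p̂ = 594/751 = 0.79095.
Pooled SE = √[0.1653508·0.01661137] ≈ 0.052409.
z = (p̂₁ − p̂₂)/SE = (0.81022 − 0.59091)/0.052409 = 0.21931/0.052409 = 4.185.

z = 4.185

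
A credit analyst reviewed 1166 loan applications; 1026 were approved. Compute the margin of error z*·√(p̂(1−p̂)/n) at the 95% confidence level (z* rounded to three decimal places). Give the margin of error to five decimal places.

Sample proportion p̂ = 1026/1166 = 0.87993.
SE = √(p̂(1−p̂)/n) = √(0.105652/1166) = 0.009519.
The 95% critical value is z* = 1.960.
ME = 1.960·0.009519 = 0.01866.

ME = 0.01866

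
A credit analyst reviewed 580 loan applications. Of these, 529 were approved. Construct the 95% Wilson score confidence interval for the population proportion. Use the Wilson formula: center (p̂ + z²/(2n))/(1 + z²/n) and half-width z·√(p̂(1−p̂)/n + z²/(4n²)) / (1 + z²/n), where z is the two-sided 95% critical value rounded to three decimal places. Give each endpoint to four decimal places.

(0.8862, 0.9325)

p̂ = 529/580 = 0.91207; z = 1.960, so z² = 3.841600.
1 + z²/n = 1.006623.
Adjusted center: (0.91207 + z²/(2n))/1.006623 = 0.90936.
Radicand: p̂(1−p̂)/n + z²/(4n²) = 0.000138274 + 0.000002855 = 0.000141129.
Half-width = 1.960·√0.000141129/1.006623 = 0.02313.
So the interval runs from 0.8862 to 0.9325.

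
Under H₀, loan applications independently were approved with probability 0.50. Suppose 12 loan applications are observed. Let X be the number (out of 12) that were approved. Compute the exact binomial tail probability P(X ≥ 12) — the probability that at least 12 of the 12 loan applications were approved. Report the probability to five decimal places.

X is binomial with n = 12 and p = 0.50.
P(X ≥ 12) = C(12,12)·0.50^12·0.50^0.
= 0.000244 = 0.00024.

P = 0.00024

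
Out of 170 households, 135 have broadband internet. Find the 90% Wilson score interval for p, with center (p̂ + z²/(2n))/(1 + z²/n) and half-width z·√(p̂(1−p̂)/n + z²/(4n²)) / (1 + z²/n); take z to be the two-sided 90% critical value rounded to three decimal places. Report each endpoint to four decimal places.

(0.7387, 0.8403)

p̂ = 135/170 = 0.79412; z = 1.645, so z² = 2.706025.
Denominator 1 + z²/n = 1 + 2.706025/170 = 1.015918.
Adjusted center: (0.79412 + z²/(2n))/1.015918 = 0.78951.
Radicand: p̂(1−p̂)/n + z²/(4n²) = 0.000961734 + 0.000023409 = 0.000985143.
Half-width = 1.645·√0.000985143/1.015918 = 0.05082.
Interval: 0.78951 ± 0.05082 → (0.7387, 0.8403).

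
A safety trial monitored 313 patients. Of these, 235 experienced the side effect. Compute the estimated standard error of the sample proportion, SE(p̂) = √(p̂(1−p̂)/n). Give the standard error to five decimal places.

SE = 0.02445

The sample proportion is 235/313 = 0.75080.
p̂(1−p̂) = 0.75080·0.24920 = 0.187099.
Dividing by n and taking the root: √0.000597760 = 0.02445.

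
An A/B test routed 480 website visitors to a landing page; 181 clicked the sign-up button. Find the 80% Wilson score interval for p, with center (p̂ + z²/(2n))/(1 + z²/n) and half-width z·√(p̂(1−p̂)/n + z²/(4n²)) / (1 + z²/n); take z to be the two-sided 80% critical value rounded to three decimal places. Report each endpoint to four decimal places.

(0.3492, 0.4058)

p̂ = 181/480 = 0.37708; z = 1.282, so z² = 1.643524.
1 + z²/n = 1.003424.
Center = (0.37708 + 0.001712)/1.003424 = 0.37750.
Radicand: p̂(1−p̂)/n + z²/(4n²) = 0.000489357 + 0.000001783 = 0.000491140.
Half-width = z·√(radicand)/denom = 1.282·0.022162/1.003424 = 0.02831.
Interval: 0.37750 ± 0.02831 → (0.3492, 0.4058).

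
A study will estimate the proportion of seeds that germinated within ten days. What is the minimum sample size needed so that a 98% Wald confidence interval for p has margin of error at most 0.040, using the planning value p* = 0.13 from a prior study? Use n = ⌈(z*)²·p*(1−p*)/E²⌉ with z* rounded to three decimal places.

For 98% confidence, z* = 2.326.
p*(1−p*) = 0.1131.
Required n before rounding: 5.410276 × 0.1131 / 0.040² = 382.439.
Rounding up, n = 383.

n = 383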